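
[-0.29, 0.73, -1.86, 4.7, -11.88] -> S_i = -0.29*(-2.53)^i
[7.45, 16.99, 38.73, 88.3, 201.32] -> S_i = 7.45*2.28^i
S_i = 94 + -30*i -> [94, 64, 34, 4, -26]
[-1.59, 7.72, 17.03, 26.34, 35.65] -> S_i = -1.59 + 9.31*i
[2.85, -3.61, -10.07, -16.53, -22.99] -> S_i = 2.85 + -6.46*i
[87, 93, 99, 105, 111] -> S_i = 87 + 6*i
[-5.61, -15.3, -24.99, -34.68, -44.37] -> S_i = -5.61 + -9.69*i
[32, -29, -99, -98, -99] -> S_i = Random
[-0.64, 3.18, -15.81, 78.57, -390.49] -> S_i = -0.64*(-4.97)^i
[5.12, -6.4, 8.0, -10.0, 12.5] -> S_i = 5.12*(-1.25)^i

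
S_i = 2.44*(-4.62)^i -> [2.44, -11.27, 52.08, -240.61, 1111.62]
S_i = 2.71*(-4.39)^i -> [2.71, -11.9, 52.23, -229.28, 1006.53]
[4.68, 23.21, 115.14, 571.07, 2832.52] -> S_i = 4.68*4.96^i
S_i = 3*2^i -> [3, 6, 12, 24, 48]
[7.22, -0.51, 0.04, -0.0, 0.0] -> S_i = 7.22*(-0.07)^i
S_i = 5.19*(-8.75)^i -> [5.19, -45.41, 397.36, -3476.89, 30422.83]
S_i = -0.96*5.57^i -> [-0.96, -5.35, -29.78, -165.9, -924.04]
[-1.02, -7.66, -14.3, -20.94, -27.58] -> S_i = -1.02 + -6.64*i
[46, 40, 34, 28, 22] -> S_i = 46 + -6*i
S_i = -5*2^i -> [-5, -10, -20, -40, -80]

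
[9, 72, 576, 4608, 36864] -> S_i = 9*8^i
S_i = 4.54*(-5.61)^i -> [4.54, -25.47, 142.88, -801.58, 4496.84]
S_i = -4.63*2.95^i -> [-4.63, -13.66, -40.29, -118.86, -350.65]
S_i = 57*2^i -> [57, 114, 228, 456, 912]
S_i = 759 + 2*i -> [759, 761, 763, 765, 767]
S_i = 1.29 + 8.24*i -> [1.29, 9.53, 17.77, 26.01, 34.25]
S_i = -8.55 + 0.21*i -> [-8.55, -8.34, -8.13, -7.92, -7.71]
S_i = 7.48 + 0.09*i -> [7.48, 7.57, 7.66, 7.75, 7.84]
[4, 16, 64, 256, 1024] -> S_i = 4*4^i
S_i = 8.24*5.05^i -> [8.24, 41.61, 210.14, 1061.21, 5359.11]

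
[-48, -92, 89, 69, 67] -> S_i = Random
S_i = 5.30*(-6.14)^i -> [5.3, -32.54, 199.81, -1226.82, 7532.68]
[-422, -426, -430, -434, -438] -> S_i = -422 + -4*i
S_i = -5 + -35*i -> [-5, -40, -75, -110, -145]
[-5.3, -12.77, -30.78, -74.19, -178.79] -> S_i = -5.30*2.41^i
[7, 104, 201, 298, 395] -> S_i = 7 + 97*i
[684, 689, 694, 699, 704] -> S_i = 684 + 5*i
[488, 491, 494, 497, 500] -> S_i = 488 + 3*i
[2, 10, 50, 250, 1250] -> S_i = 2*5^i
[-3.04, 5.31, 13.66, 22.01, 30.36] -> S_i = -3.04 + 8.35*i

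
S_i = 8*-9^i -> [8, -72, 648, -5832, 52488]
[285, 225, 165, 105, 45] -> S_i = 285 + -60*i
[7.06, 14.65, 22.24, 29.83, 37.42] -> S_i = 7.06 + 7.59*i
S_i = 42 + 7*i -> [42, 49, 56, 63, 70]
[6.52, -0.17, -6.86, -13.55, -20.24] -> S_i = 6.52 + -6.69*i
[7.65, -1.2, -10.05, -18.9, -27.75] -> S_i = 7.65 + -8.85*i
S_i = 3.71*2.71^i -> [3.71, 10.05, 27.25, 73.84, 200.1]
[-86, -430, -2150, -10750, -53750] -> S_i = -86*5^i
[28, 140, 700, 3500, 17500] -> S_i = 28*5^i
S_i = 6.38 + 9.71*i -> [6.38, 16.09, 25.8, 35.51, 45.22]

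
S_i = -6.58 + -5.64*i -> [-6.58, -12.22, -17.86, -23.5, -29.14]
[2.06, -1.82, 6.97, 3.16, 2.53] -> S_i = Random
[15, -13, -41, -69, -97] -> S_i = 15 + -28*i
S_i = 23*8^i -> [23, 184, 1472, 11776, 94208]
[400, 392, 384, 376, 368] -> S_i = 400 + -8*i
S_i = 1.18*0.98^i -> [1.18, 1.16, 1.13, 1.11, 1.09]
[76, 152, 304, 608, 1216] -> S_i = 76*2^i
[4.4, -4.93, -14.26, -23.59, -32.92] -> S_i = 4.40 + -9.33*i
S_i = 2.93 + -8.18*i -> [2.93, -5.25, -13.43, -21.61, -29.79]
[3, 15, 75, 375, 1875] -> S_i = 3*5^i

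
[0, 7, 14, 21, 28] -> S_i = 0 + 7*i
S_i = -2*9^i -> [-2, -18, -162, -1458, -13122]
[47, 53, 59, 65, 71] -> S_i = 47 + 6*i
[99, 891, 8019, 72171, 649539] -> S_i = 99*9^i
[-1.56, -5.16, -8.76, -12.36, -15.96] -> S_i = -1.56 + -3.60*i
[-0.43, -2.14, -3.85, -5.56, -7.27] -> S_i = -0.43 + -1.71*i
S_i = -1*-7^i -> [-1, 7, -49, 343, -2401]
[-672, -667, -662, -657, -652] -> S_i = -672 + 5*i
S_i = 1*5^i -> [1, 5, 25, 125, 625]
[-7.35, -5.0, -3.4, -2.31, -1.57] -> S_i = -7.35*0.68^i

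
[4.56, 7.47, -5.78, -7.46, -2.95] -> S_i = Random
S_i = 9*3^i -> [9, 27, 81, 243, 729]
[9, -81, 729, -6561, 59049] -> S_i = 9*-9^i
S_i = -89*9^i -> [-89, -801, -7209, -64881, -583929]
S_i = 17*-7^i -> [17, -119, 833, -5831, 40817]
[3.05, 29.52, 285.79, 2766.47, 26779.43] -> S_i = 3.05*9.68^i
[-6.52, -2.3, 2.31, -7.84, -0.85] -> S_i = Random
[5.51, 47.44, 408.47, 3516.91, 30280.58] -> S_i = 5.51*8.61^i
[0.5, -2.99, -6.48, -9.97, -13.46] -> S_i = 0.50 + -3.49*i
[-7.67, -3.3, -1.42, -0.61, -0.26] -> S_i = -7.67*0.43^i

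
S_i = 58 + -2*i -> [58, 56, 54, 52, 50]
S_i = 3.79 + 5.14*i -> [3.79, 8.93, 14.07, 19.21, 24.35]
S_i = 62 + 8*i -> [62, 70, 78, 86, 94]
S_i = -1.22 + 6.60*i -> [-1.22, 5.38, 11.98, 18.58, 25.18]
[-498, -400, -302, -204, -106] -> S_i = -498 + 98*i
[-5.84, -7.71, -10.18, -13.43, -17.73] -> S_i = -5.84*1.32^i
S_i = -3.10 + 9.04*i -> [-3.1, 5.94, 14.98, 24.02, 33.06]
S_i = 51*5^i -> [51, 255, 1275, 6375, 31875]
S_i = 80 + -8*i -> [80, 72, 64, 56, 48]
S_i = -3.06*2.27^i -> [-3.06, -6.95, -15.77, -35.79, -81.25]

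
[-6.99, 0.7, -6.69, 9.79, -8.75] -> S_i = Random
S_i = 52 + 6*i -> [52, 58, 64, 70, 76]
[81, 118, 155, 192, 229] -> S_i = 81 + 37*i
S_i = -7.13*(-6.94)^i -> [-7.13, 49.48, -343.41, 2383.24, -16539.69]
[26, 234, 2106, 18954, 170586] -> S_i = 26*9^i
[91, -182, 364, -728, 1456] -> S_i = 91*-2^i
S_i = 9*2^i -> [9, 18, 36, 72, 144]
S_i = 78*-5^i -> [78, -390, 1950, -9750, 48750]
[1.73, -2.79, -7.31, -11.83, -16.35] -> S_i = 1.73 + -4.52*i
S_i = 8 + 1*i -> [8, 9, 10, 11, 12]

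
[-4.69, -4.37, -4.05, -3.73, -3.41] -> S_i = -4.69 + 0.32*i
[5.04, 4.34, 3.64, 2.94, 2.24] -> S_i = 5.04 + -0.70*i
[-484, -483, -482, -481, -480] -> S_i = -484 + 1*i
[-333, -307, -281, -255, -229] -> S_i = -333 + 26*i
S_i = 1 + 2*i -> [1, 3, 5, 7, 9]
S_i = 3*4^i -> [3, 12, 48, 192, 768]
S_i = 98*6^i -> [98, 588, 3528, 21168, 127008]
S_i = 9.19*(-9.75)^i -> [9.19, -89.6, 873.62, -8517.84, 83048.92]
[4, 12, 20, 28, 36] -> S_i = 4 + 8*i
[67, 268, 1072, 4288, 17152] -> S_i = 67*4^i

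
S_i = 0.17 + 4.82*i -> [0.17, 4.99, 9.81, 14.63, 19.45]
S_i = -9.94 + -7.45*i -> [-9.94, -17.39, -24.84, -32.29, -39.74]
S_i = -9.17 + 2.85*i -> [-9.17, -6.32, -3.47, -0.62, 2.23]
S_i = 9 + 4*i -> [9, 13, 17, 21, 25]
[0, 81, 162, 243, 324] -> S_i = 0 + 81*i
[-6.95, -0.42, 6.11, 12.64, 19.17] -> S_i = -6.95 + 6.53*i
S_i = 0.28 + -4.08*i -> [0.28, -3.8, -7.88, -11.96, -16.04]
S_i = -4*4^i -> [-4, -16, -64, -256, -1024]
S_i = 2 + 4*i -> [2, 6, 10, 14, 18]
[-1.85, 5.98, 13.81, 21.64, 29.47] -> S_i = -1.85 + 7.83*i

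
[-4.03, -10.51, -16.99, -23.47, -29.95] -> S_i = -4.03 + -6.48*i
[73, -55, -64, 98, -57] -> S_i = Random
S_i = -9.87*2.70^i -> [-9.87, -26.65, -71.95, -194.27, -524.53]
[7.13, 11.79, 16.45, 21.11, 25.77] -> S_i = 7.13 + 4.66*i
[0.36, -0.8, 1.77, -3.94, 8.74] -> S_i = 0.36*(-2.22)^i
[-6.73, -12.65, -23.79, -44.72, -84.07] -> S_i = -6.73*1.88^i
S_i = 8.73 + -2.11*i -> [8.73, 6.62, 4.51, 2.4, 0.29]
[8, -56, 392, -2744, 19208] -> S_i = 8*-7^i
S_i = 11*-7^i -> [11, -77, 539, -3773, 26411]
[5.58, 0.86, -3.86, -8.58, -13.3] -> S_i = 5.58 + -4.72*i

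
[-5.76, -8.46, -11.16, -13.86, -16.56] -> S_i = -5.76 + -2.70*i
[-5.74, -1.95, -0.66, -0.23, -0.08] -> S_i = -5.74*0.34^i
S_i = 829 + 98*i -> [829, 927, 1025, 1123, 1221]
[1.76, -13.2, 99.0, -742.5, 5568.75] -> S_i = 1.76*(-7.50)^i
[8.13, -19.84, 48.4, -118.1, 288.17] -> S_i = 8.13*(-2.44)^i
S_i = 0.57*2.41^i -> [0.57, 1.37, 3.31, 7.98, 19.23]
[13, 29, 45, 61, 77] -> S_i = 13 + 16*i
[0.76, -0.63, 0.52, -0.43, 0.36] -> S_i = 0.76*(-0.83)^i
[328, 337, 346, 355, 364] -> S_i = 328 + 9*i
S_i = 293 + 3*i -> [293, 296, 299, 302, 305]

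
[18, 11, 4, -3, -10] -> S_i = 18 + -7*i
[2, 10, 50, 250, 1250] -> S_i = 2*5^i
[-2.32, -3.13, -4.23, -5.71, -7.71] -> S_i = -2.32*1.35^i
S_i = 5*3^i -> [5, 15, 45, 135, 405]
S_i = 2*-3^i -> [2, -6, 18, -54, 162]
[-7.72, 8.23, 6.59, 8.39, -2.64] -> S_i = Random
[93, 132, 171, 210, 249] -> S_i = 93 + 39*i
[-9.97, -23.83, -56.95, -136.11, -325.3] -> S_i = -9.97*2.39^i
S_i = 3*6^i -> [3, 18, 108, 648, 3888]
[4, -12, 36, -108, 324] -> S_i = 4*-3^i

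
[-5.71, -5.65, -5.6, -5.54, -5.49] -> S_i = -5.71*0.99^i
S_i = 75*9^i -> [75, 675, 6075, 54675, 492075]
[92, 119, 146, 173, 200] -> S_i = 92 + 27*i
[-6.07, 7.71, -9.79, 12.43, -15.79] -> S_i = -6.07*(-1.27)^i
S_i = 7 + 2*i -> [7, 9, 11, 13, 15]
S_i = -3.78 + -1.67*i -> [-3.78, -5.45, -7.12, -8.79, -10.46]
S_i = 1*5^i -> [1, 5, 25, 125, 625]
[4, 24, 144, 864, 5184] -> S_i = 4*6^i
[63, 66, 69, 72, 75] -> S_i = 63 + 3*i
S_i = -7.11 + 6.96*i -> [-7.11, -0.15, 6.81, 13.77, 20.73]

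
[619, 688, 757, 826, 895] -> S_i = 619 + 69*i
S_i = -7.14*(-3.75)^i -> [-7.14, 26.78, -100.41, 376.52, -1411.96]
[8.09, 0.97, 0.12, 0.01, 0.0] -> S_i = 8.09*0.12^i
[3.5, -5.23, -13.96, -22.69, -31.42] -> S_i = 3.50 + -8.73*i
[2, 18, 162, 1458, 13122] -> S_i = 2*9^i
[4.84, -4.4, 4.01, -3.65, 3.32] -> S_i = 4.84*(-0.91)^i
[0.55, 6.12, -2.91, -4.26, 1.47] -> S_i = Random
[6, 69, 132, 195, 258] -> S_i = 6 + 63*i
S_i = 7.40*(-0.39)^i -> [7.4, -2.89, 1.13, -0.44, 0.17]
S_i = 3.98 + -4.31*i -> [3.98, -0.33, -4.64, -8.95, -13.26]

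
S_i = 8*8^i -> [8, 64, 512, 4096, 32768]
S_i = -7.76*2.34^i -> [-7.76, -18.16, -42.49, -99.43, -232.66]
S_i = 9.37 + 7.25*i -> [9.37, 16.62, 23.87, 31.12, 38.37]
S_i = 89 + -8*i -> [89, 81, 73, 65, 57]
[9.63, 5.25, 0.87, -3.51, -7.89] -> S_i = 9.63 + -4.38*i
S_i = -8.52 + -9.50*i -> [-8.52, -18.02, -27.52, -37.02, -46.52]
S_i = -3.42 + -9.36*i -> [-3.42, -12.78, -22.14, -31.5, -40.86]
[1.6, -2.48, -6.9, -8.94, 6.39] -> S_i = Random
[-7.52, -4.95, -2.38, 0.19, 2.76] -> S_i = -7.52 + 2.57*i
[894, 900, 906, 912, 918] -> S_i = 894 + 6*i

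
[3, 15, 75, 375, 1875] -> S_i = 3*5^i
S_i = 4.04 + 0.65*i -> [4.04, 4.69, 5.34, 5.99, 6.64]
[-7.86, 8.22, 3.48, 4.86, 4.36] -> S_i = Random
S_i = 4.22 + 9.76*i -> [4.22, 13.98, 23.74, 33.5, 43.26]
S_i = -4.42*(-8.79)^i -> [-4.42, 38.85, -341.51, 3001.85, -26386.26]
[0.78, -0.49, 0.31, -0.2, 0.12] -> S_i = 0.78*(-0.63)^i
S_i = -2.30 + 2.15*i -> [-2.3, -0.15, 2.0, 4.15, 6.3]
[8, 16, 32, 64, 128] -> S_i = 8*2^i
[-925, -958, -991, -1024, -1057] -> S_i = -925 + -33*i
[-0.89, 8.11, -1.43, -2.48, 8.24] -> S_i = Random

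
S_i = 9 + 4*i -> [9, 13, 17, 21, 25]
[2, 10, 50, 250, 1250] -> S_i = 2*5^i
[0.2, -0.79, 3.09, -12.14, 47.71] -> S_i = 0.20*(-3.93)^i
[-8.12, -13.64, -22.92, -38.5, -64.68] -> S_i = -8.12*1.68^i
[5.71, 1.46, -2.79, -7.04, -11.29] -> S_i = 5.71 + -4.25*i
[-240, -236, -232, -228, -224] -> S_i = -240 + 4*i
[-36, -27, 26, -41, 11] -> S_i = Random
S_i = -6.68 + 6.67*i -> [-6.68, -0.01, 6.66, 13.33, 20.0]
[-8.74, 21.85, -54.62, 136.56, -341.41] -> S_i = -8.74*(-2.50)^i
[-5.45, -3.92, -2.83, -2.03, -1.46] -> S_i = -5.45*0.72^i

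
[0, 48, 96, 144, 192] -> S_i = 0 + 48*i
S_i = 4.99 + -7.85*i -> [4.99, -2.86, -10.71, -18.56, -26.41]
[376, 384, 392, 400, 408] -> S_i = 376 + 8*i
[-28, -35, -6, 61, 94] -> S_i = Random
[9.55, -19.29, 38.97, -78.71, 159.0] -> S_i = 9.55*(-2.02)^i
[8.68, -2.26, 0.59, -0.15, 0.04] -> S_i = 8.68*(-0.26)^i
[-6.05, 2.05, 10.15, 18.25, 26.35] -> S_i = -6.05 + 8.10*i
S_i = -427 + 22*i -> [-427, -405, -383, -361, -339]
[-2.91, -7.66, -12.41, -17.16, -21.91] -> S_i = -2.91 + -4.75*i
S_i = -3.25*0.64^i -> [-3.25, -2.08, -1.33, -0.85, -0.55]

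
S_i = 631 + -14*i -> [631, 617, 603, 589, 575]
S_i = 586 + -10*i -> [586, 576, 566, 556, 546]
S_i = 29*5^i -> [29, 145, 725, 3625, 18125]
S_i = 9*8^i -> [9, 72, 576, 4608, 36864]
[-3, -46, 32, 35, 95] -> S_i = Random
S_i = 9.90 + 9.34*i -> [9.9, 19.24, 28.58, 37.92, 47.26]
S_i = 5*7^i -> [5, 35, 245, 1715, 12005]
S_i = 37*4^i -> [37, 148, 592, 2368, 9472]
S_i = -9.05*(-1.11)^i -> [-9.05, 10.05, -11.15, 12.38, -13.74]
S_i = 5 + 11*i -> [5, 16, 27, 38, 49]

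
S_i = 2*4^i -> [2, 8, 32, 128, 512]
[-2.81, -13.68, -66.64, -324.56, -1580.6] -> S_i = -2.81*4.87^i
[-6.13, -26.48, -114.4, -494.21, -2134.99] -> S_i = -6.13*4.32^i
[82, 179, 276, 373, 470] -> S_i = 82 + 97*i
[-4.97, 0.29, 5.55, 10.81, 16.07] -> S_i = -4.97 + 5.26*i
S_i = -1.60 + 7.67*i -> [-1.6, 6.07, 13.74, 21.41, 29.08]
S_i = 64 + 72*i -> [64, 136, 208, 280, 352]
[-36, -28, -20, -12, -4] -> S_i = -36 + 8*i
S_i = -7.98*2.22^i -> [-7.98, -17.72, -39.33, -87.31, -193.83]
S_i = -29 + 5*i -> [-29, -24, -19, -14, -9]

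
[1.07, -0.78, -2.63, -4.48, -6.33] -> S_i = 1.07 + -1.85*i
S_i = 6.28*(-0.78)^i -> [6.28, -4.9, 3.82, -2.98, 2.32]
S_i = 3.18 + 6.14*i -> [3.18, 9.32, 15.46, 21.6, 27.74]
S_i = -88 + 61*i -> [-88, -27, 34, 95, 156]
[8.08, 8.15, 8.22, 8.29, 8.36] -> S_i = 8.08 + 0.07*i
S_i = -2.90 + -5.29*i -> [-2.9, -8.19, -13.48, -18.77, -24.06]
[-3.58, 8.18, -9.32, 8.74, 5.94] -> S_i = Random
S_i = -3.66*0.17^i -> [-3.66, -0.62, -0.11, -0.02, -0.0]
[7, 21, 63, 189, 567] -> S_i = 7*3^i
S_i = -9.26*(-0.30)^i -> [-9.26, 2.78, -0.83, 0.25, -0.08]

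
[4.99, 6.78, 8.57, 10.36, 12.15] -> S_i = 4.99 + 1.79*i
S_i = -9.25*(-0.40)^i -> [-9.25, 3.7, -1.48, 0.59, -0.24]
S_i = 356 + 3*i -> [356, 359, 362, 365, 368]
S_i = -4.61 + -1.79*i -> [-4.61, -6.4, -8.19, -9.98, -11.77]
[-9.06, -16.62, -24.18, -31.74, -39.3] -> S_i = -9.06 + -7.56*i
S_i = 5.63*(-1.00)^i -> [5.63, -5.63, 5.63, -5.63, 5.63]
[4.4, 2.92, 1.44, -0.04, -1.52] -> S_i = 4.40 + -1.48*i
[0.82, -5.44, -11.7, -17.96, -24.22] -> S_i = 0.82 + -6.26*i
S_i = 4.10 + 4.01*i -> [4.1, 8.11, 12.12, 16.13, 20.14]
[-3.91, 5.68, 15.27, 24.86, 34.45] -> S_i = -3.91 + 9.59*i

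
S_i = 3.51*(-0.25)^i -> [3.51, -0.88, 0.22, -0.05, 0.01]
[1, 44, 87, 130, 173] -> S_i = 1 + 43*i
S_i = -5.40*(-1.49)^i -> [-5.4, 8.05, -11.99, 17.86, -26.62]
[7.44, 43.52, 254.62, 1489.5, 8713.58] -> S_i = 7.44*5.85^i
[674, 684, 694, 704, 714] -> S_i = 674 + 10*i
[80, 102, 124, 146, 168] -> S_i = 80 + 22*i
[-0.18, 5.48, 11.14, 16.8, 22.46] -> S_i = -0.18 + 5.66*i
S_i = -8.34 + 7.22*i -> [-8.34, -1.12, 6.1, 13.32, 20.54]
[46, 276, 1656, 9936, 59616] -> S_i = 46*6^i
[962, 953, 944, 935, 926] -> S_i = 962 + -9*i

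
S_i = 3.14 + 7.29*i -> [3.14, 10.43, 17.72, 25.01, 32.3]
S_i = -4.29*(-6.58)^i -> [-4.29, 28.23, -185.74, 1222.18, -8041.94]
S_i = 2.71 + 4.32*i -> [2.71, 7.03, 11.35, 15.67, 19.99]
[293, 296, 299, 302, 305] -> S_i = 293 + 3*i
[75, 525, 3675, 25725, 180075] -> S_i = 75*7^i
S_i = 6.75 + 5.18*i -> [6.75, 11.93, 17.11, 22.29, 27.47]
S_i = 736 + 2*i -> [736, 738, 740, 742, 744]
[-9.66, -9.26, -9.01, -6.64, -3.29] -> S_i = Random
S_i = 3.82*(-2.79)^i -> [3.82, -10.66, 29.74, -82.96, 231.46]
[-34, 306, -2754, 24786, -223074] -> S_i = -34*-9^i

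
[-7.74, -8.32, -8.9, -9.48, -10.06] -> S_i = -7.74 + -0.58*i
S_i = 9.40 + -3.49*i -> [9.4, 5.91, 2.42, -1.07, -4.56]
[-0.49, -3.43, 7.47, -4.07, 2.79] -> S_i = Random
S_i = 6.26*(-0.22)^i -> [6.26, -1.38, 0.3, -0.07, 0.01]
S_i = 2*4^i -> [2, 8, 32, 128, 512]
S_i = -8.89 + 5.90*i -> [-8.89, -2.99, 2.91, 8.81, 14.71]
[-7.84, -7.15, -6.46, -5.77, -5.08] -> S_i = -7.84 + 0.69*i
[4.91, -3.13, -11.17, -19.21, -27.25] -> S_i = 4.91 + -8.04*i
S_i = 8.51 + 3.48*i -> [8.51, 11.99, 15.47, 18.95, 22.43]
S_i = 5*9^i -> [5, 45, 405, 3645, 32805]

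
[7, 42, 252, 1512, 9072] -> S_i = 7*6^i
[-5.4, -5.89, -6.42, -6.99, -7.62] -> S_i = -5.40*1.09^i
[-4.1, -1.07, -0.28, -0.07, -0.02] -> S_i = -4.10*0.26^i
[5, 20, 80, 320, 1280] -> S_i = 5*4^i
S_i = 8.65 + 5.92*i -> [8.65, 14.57, 20.49, 26.41, 32.33]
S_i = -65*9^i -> [-65, -585, -5265, -47385, -426465]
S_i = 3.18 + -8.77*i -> [3.18, -5.59, -14.36, -23.13, -31.9]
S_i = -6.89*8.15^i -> [-6.89, -56.15, -457.65, -3729.86, -30398.33]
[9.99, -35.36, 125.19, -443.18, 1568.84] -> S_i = 9.99*(-3.54)^i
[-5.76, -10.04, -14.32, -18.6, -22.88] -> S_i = -5.76 + -4.28*i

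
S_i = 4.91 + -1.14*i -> [4.91, 3.77, 2.63, 1.49, 0.35]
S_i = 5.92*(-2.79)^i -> [5.92, -16.52, 46.08, -128.57, 358.71]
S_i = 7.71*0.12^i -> [7.71, 0.93, 0.11, 0.01, 0.0]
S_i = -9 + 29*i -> [-9, 20, 49, 78, 107]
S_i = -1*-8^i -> [-1, 8, -64, 512, -4096]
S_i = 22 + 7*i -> [22, 29, 36, 43, 50]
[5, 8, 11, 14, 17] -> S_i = 5 + 3*i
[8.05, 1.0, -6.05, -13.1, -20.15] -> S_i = 8.05 + -7.05*i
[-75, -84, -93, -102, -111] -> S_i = -75 + -9*i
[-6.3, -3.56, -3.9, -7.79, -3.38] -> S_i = Random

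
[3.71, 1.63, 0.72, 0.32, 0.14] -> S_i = 3.71*0.44^i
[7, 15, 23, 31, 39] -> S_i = 7 + 8*i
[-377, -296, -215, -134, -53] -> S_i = -377 + 81*i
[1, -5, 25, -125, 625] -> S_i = 1*-5^i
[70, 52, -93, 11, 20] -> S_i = Random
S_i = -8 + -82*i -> [-8, -90, -172, -254, -336]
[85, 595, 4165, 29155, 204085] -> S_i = 85*7^i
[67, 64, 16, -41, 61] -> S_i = Random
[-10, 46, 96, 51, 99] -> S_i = Random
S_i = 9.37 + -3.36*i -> [9.37, 6.01, 2.65, -0.71, -4.07]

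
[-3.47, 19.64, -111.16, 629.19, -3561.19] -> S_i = -3.47*(-5.66)^i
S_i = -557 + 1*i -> [-557, -556, -555, -554, -553]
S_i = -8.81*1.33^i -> [-8.81, -11.72, -15.58, -20.73, -27.57]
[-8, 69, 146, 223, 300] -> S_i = -8 + 77*i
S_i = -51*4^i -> [-51, -204, -816, -3264, -13056]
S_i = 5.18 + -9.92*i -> [5.18, -4.74, -14.66, -24.58, -34.5]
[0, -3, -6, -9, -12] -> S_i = 0 + -3*i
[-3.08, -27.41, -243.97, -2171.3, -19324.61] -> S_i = -3.08*8.90^i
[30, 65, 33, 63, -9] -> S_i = Random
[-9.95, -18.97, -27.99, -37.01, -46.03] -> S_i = -9.95 + -9.02*i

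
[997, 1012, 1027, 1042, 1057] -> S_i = 997 + 15*i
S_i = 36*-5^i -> [36, -180, 900, -4500, 22500]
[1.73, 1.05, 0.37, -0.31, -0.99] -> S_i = 1.73 + -0.68*i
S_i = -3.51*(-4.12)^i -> [-3.51, 14.46, -59.58, 245.47, -1011.34]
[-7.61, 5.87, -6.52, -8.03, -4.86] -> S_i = Random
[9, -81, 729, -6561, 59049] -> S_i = 9*-9^i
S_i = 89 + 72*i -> [89, 161, 233, 305, 377]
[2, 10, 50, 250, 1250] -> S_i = 2*5^i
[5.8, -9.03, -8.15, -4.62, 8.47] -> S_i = Random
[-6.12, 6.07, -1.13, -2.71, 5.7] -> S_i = Random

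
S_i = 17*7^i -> [17, 119, 833, 5831, 40817]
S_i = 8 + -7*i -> [8, 1, -6, -13, -20]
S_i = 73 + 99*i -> [73, 172, 271, 370, 469]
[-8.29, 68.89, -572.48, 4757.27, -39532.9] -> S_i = -8.29*(-8.31)^i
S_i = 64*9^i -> [64, 576, 5184, 46656, 419904]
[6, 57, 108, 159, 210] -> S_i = 6 + 51*i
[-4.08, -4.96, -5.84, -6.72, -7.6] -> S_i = -4.08 + -0.88*i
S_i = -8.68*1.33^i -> [-8.68, -11.54, -15.35, -20.42, -27.16]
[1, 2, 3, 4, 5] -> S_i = 1 + 1*i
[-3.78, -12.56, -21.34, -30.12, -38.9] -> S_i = -3.78 + -8.78*i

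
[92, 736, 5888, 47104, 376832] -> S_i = 92*8^i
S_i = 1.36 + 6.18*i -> [1.36, 7.54, 13.72, 19.9, 26.08]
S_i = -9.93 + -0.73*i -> [-9.93, -10.66, -11.39, -12.12, -12.85]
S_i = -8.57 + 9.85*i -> [-8.57, 1.28, 11.13, 20.98, 30.83]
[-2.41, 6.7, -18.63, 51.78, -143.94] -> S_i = -2.41*(-2.78)^i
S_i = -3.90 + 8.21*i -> [-3.9, 4.31, 12.52, 20.73, 28.94]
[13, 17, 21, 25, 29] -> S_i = 13 + 4*i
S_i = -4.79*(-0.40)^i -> [-4.79, 1.92, -0.77, 0.31, -0.12]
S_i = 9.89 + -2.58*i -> [9.89, 7.31, 4.73, 2.15, -0.43]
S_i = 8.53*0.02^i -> [8.53, 0.17, 0.0, 0.0, 0.0]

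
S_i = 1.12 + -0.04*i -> [1.12, 1.08, 1.04, 1.0, 0.96]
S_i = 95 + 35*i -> [95, 130, 165, 200, 235]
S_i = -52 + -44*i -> [-52, -96, -140, -184, -228]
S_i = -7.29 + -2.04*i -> [-7.29, -9.33, -11.37, -13.41, -15.45]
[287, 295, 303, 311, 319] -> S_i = 287 + 8*i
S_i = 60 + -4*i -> [60, 56, 52, 48, 44]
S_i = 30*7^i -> [30, 210, 1470, 10290, 72030]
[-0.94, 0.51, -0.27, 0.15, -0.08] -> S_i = -0.94*(-0.54)^i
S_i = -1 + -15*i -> [-1, -16, -31, -46, -61]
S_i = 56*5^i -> [56, 280, 1400, 7000, 35000]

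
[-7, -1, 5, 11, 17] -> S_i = -7 + 6*i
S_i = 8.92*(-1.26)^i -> [8.92, -11.24, 14.16, -17.84, 22.48]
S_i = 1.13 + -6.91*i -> [1.13, -5.78, -12.69, -19.6, -26.51]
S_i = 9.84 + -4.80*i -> [9.84, 5.04, 0.24, -4.56, -9.36]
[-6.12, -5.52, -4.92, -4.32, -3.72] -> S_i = -6.12 + 0.60*i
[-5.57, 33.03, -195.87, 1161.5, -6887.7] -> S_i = -5.57*(-5.93)^i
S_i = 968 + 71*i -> [968, 1039, 1110, 1181, 1252]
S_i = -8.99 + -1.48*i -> [-8.99, -10.47, -11.95, -13.43, -14.91]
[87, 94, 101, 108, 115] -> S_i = 87 + 7*i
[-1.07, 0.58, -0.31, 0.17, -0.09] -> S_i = -1.07*(-0.54)^i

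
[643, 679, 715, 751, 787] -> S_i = 643 + 36*i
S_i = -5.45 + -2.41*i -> [-5.45, -7.86, -10.27, -12.68, -15.09]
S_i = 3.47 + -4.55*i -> [3.47, -1.08, -5.63, -10.18, -14.73]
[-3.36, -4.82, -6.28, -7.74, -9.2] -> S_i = -3.36 + -1.46*i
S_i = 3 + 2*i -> [3, 5, 7, 9, 11]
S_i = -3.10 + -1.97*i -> [-3.1, -5.07, -7.04, -9.01, -10.98]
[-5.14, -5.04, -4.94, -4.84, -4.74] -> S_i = -5.14*0.98^i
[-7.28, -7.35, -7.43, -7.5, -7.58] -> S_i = -7.28*1.01^i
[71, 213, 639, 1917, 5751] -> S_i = 71*3^i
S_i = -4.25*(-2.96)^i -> [-4.25, 12.58, -37.24, 110.22, -326.25]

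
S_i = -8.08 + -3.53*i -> [-8.08, -11.61, -15.14, -18.67, -22.2]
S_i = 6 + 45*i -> [6, 51, 96, 141, 186]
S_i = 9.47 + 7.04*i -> [9.47, 16.51, 23.55, 30.59, 37.63]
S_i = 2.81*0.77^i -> [2.81, 2.16, 1.67, 1.28, 0.99]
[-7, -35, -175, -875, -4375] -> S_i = -7*5^i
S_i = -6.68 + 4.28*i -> [-6.68, -2.4, 1.88, 6.16, 10.44]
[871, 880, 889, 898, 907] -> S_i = 871 + 9*i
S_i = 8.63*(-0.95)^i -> [8.63, -8.2, 7.79, -7.4, 7.03]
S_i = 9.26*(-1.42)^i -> [9.26, -13.15, 18.67, -26.51, 37.65]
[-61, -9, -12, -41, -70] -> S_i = Random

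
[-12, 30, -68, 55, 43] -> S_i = Random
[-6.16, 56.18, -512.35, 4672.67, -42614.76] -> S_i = -6.16*(-9.12)^i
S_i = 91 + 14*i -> [91, 105, 119, 133, 147]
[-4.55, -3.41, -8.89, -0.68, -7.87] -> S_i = Random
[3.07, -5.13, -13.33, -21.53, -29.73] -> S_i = 3.07 + -8.20*i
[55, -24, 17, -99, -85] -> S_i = Random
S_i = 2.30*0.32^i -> [2.3, 0.74, 0.24, 0.08, 0.02]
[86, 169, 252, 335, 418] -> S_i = 86 + 83*i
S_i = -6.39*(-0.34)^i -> [-6.39, 2.17, -0.74, 0.25, -0.09]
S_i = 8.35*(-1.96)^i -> [8.35, -16.37, 32.08, -62.87, 123.23]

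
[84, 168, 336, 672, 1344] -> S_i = 84*2^i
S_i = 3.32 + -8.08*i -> [3.32, -4.76, -12.84, -20.92, -29.0]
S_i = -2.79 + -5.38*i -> [-2.79, -8.17, -13.55, -18.93, -24.31]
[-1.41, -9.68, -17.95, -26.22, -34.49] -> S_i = -1.41 + -8.27*i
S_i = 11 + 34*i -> [11, 45, 79, 113, 147]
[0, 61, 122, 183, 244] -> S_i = 0 + 61*i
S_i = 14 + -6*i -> [14, 8, 2, -4, -10]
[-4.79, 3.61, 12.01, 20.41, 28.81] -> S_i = -4.79 + 8.40*i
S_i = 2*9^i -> [2, 18, 162, 1458, 13122]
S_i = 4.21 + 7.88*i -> [4.21, 12.09, 19.97, 27.85, 35.73]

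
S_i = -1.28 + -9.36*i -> [-1.28, -10.64, -20.0, -29.36, -38.72]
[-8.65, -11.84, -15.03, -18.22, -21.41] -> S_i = -8.65 + -3.19*i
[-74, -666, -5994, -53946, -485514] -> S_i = -74*9^i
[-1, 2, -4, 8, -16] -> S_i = -1*-2^i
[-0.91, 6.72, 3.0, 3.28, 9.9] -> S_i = Random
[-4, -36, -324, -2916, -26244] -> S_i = -4*9^i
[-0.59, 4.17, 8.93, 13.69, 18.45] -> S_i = -0.59 + 4.76*i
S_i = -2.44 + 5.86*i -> [-2.44, 3.42, 9.28, 15.14, 21.0]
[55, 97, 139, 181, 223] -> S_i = 55 + 42*i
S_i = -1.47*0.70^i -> [-1.47, -1.03, -0.72, -0.5, -0.35]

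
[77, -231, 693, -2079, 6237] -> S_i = 77*-3^i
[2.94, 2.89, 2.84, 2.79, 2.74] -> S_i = 2.94 + -0.05*i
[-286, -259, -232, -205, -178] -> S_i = -286 + 27*i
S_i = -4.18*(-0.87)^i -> [-4.18, 3.64, -3.16, 2.75, -2.39]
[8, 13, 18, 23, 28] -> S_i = 8 + 5*i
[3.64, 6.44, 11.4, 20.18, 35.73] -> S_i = 3.64*1.77^i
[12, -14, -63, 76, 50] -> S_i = Random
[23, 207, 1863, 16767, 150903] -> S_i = 23*9^i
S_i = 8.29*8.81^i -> [8.29, 73.03, 643.44, 5668.68, 49941.11]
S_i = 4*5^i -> [4, 20, 100, 500, 2500]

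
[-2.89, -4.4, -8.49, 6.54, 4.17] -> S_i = Random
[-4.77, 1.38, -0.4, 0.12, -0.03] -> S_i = -4.77*(-0.29)^i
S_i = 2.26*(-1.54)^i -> [2.26, -3.48, 5.36, -8.25, 12.71]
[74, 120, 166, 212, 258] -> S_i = 74 + 46*i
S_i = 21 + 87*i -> [21, 108, 195, 282, 369]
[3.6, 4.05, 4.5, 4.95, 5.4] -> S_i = 3.60 + 0.45*i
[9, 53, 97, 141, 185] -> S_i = 9 + 44*i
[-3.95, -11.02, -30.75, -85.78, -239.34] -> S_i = -3.95*2.79^i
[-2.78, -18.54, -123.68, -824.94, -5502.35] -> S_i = -2.78*6.67^i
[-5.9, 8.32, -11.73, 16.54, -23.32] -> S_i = -5.90*(-1.41)^i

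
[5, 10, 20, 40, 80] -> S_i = 5*2^i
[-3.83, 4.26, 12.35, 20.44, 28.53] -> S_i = -3.83 + 8.09*i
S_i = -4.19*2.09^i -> [-4.19, -8.76, -18.3, -38.25, -79.95]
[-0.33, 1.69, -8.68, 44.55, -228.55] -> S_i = -0.33*(-5.13)^i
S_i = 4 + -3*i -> [4, 1, -2, -5, -8]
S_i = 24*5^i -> [24, 120, 600, 3000, 15000]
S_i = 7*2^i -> [7, 14, 28, 56, 112]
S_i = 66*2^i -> [66, 132, 264, 528, 1056]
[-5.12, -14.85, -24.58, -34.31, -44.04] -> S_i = -5.12 + -9.73*i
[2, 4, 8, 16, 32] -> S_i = 2*2^i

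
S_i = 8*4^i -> [8, 32, 128, 512, 2048]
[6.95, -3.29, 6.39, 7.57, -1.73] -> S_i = Random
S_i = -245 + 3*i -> [-245, -242, -239, -236, -233]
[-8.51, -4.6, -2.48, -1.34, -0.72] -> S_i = -8.51*0.54^i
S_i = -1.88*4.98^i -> [-1.88, -9.36, -46.62, -232.19, -1156.31]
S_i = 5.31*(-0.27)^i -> [5.31, -1.43, 0.39, -0.1, 0.03]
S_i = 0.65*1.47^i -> [0.65, 0.96, 1.4, 2.06, 3.04]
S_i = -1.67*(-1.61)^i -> [-1.67, 2.69, -4.33, 6.97, -11.22]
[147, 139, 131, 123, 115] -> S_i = 147 + -8*i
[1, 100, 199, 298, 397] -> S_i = 1 + 99*i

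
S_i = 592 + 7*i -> [592, 599, 606, 613, 620]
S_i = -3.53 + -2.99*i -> [-3.53, -6.52, -9.51, -12.5, -15.49]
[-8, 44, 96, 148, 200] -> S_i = -8 + 52*i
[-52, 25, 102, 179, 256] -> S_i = -52 + 77*i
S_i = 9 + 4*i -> [9, 13, 17, 21, 25]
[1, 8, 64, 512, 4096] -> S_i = 1*8^i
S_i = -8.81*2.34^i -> [-8.81, -20.62, -48.24, -112.88, -264.14]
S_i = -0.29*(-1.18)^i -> [-0.29, 0.34, -0.4, 0.48, -0.56]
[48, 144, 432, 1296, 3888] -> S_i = 48*3^i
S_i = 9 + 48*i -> [9, 57, 105, 153, 201]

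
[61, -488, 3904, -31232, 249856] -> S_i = 61*-8^i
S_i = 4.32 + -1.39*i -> [4.32, 2.93, 1.54, 0.15, -1.24]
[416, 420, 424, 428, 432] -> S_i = 416 + 4*i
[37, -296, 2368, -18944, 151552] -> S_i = 37*-8^i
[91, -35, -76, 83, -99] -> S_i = Random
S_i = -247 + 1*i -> [-247, -246, -245, -244, -243]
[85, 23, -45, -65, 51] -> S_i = Random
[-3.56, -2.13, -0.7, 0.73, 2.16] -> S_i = -3.56 + 1.43*i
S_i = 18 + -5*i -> [18, 13, 8, 3, -2]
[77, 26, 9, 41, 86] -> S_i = Random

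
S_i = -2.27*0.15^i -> [-2.27, -0.34, -0.05, -0.01, -0.0]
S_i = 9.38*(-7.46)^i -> [9.38, -69.97, 522.01, -3894.21, 29050.8]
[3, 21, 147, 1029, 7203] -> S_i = 3*7^i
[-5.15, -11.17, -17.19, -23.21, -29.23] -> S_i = -5.15 + -6.02*i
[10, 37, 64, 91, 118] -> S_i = 10 + 27*i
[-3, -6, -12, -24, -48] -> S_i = -3*2^i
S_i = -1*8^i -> [-1, -8, -64, -512, -4096]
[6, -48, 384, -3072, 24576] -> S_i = 6*-8^i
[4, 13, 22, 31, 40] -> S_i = 4 + 9*i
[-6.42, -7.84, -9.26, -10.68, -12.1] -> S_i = -6.42 + -1.42*i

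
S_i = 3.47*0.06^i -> [3.47, 0.21, 0.01, 0.0, 0.0]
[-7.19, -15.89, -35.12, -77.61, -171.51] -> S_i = -7.19*2.21^i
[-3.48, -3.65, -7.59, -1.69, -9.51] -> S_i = Random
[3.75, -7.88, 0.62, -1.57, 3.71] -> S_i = Random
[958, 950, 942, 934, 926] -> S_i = 958 + -8*i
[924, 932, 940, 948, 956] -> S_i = 924 + 8*i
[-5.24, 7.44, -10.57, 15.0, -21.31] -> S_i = -5.24*(-1.42)^i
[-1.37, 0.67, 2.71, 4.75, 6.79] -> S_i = -1.37 + 2.04*i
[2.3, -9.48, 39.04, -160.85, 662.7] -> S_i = 2.30*(-4.12)^i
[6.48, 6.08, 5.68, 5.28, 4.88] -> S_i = 6.48 + -0.40*i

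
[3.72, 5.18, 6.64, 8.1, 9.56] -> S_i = 3.72 + 1.46*i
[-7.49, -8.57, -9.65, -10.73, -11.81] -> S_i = -7.49 + -1.08*i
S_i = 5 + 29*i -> [5, 34, 63, 92, 121]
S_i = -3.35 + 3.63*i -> [-3.35, 0.28, 3.91, 7.54, 11.17]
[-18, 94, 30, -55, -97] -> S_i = Random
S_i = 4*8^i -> [4, 32, 256, 2048, 16384]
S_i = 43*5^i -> [43, 215, 1075, 5375, 26875]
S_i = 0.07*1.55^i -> [0.07, 0.11, 0.17, 0.26, 0.4]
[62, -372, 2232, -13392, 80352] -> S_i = 62*-6^i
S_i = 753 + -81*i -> [753, 672, 591, 510, 429]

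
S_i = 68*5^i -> [68, 340, 1700, 8500, 42500]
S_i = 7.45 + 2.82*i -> [7.45, 10.27, 13.09, 15.91, 18.73]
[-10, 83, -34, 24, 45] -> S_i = Random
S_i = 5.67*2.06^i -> [5.67, 11.68, 24.06, 49.57, 102.11]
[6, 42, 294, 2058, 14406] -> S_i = 6*7^i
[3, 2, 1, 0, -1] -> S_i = 3 + -1*i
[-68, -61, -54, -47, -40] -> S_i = -68 + 7*i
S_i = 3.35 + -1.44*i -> [3.35, 1.91, 0.47, -0.97, -2.41]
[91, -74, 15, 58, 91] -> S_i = Random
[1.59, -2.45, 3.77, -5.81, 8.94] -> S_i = 1.59*(-1.54)^i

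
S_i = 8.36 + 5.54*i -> [8.36, 13.9, 19.44, 24.98, 30.52]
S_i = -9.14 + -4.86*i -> [-9.14, -14.0, -18.86, -23.72, -28.58]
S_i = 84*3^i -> [84, 252, 756, 2268, 6804]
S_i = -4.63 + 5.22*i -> [-4.63, 0.59, 5.81, 11.03, 16.25]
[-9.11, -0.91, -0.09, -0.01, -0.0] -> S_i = -9.11*0.10^i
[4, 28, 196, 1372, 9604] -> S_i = 4*7^i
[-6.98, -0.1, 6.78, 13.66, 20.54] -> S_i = -6.98 + 6.88*i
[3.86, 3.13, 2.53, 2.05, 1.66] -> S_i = 3.86*0.81^i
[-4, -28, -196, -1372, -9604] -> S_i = -4*7^i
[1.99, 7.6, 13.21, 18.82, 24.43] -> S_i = 1.99 + 5.61*i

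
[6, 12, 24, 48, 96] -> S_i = 6*2^i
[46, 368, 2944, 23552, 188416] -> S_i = 46*8^i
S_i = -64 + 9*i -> [-64, -55, -46, -37, -28]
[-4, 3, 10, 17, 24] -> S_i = -4 + 7*i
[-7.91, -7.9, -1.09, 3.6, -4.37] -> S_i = Random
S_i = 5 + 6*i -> [5, 11, 17, 23, 29]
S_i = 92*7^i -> [92, 644, 4508, 31556, 220892]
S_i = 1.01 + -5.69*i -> [1.01, -4.68, -10.37, -16.06, -21.75]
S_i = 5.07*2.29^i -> [5.07, 11.61, 26.59, 60.89, 139.43]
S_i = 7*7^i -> [7, 49, 343, 2401, 16807]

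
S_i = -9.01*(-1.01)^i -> [-9.01, 9.1, -9.19, 9.28, -9.38]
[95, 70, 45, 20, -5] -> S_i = 95 + -25*i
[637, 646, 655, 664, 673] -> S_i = 637 + 9*i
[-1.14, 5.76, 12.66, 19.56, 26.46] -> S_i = -1.14 + 6.90*i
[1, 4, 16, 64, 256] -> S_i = 1*4^i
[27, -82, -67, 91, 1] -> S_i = Random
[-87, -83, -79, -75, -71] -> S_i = -87 + 4*i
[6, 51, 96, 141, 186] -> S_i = 6 + 45*i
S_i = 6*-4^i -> [6, -24, 96, -384, 1536]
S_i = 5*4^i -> [5, 20, 80, 320, 1280]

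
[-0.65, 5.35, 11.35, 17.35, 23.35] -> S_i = -0.65 + 6.00*i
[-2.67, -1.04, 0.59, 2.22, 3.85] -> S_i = -2.67 + 1.63*i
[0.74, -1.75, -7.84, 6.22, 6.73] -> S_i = Random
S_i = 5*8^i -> [5, 40, 320, 2560, 20480]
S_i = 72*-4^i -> [72, -288, 1152, -4608, 18432]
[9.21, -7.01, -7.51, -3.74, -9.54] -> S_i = Random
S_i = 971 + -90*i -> [971, 881, 791, 701, 611]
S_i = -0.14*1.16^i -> [-0.14, -0.16, -0.19, -0.22, -0.25]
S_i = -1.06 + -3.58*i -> [-1.06, -4.64, -8.22, -11.8, -15.38]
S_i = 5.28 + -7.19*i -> [5.28, -1.91, -9.1, -16.29, -23.48]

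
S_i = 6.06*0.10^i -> [6.06, 0.61, 0.06, 0.01, 0.0]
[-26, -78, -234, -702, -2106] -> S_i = -26*3^i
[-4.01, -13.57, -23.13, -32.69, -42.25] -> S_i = -4.01 + -9.56*i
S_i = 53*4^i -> [53, 212, 848, 3392, 13568]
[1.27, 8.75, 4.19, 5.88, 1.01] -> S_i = Random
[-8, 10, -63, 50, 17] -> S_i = Random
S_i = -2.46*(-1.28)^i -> [-2.46, 3.15, -4.03, 5.16, -6.6]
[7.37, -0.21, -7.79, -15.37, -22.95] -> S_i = 7.37 + -7.58*i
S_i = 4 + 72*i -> [4, 76, 148, 220, 292]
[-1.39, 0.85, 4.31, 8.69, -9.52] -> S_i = Random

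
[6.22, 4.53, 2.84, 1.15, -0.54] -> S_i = 6.22 + -1.69*i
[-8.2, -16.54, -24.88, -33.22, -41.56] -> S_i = -8.20 + -8.34*i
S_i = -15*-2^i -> [-15, 30, -60, 120, -240]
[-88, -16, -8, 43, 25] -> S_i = Random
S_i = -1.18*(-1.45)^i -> [-1.18, 1.71, -2.48, 3.6, -5.22]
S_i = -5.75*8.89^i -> [-5.75, -51.12, -454.43, -4039.92, -35914.92]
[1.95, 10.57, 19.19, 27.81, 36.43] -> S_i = 1.95 + 8.62*i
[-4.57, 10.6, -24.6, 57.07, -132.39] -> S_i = -4.57*(-2.32)^i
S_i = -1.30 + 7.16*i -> [-1.3, 5.86, 13.02, 20.18, 27.34]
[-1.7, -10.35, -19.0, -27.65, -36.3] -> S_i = -1.70 + -8.65*i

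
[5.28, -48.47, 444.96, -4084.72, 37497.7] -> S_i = 5.28*(-9.18)^i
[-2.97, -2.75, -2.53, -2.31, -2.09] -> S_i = -2.97 + 0.22*i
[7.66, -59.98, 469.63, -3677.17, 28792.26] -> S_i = 7.66*(-7.83)^i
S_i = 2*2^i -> [2, 4, 8, 16, 32]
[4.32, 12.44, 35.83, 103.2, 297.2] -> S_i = 4.32*2.88^i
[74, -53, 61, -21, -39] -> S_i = Random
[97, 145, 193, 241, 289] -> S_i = 97 + 48*i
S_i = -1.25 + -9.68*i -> [-1.25, -10.93, -20.61, -30.29, -39.97]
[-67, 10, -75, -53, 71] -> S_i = Random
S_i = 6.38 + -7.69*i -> [6.38, -1.31, -9.0, -16.69, -24.38]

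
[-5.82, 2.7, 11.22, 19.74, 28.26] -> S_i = -5.82 + 8.52*i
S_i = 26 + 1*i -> [26, 27, 28, 29, 30]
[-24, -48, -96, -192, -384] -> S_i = -24*2^i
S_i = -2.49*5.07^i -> [-2.49, -12.62, -64.01, -324.51, -1645.25]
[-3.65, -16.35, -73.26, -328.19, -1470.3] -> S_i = -3.65*4.48^i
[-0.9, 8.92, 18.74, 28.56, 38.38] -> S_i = -0.90 + 9.82*i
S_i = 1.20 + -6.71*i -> [1.2, -5.51, -12.22, -18.93, -25.64]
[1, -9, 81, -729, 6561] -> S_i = 1*-9^i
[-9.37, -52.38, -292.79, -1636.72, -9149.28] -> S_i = -9.37*5.59^i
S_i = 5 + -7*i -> [5, -2, -9, -16, -23]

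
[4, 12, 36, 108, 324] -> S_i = 4*3^i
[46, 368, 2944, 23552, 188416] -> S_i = 46*8^i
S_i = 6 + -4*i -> [6, 2, -2, -6, -10]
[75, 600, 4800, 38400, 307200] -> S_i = 75*8^i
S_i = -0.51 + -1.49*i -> [-0.51, -2.0, -3.49, -4.98, -6.47]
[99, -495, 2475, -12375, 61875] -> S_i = 99*-5^i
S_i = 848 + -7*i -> [848, 841, 834, 827, 820]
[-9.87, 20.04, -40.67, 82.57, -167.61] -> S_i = -9.87*(-2.03)^i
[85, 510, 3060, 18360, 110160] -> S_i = 85*6^i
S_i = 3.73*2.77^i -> [3.73, 10.33, 28.62, 79.28, 219.6]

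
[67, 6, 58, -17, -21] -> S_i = Random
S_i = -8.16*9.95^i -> [-8.16, -81.19, -807.86, -8038.21, -79980.2]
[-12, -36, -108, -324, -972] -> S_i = -12*3^i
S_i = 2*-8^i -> [2, -16, 128, -1024, 8192]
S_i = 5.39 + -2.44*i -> [5.39, 2.95, 0.51, -1.93, -4.37]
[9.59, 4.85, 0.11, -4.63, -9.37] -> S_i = 9.59 + -4.74*i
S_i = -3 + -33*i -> [-3, -36, -69, -102, -135]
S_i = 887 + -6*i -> [887, 881, 875, 869, 863]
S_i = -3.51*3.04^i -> [-3.51, -10.67, -32.44, -98.61, -299.78]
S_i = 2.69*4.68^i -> [2.69, 12.59, 58.92, 275.73, 1290.43]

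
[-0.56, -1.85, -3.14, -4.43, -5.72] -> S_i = -0.56 + -1.29*i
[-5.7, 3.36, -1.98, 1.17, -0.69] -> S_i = -5.70*(-0.59)^i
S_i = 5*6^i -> [5, 30, 180, 1080, 6480]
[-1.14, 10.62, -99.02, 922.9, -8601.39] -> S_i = -1.14*(-9.32)^i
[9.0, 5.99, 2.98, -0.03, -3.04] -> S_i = 9.00 + -3.01*i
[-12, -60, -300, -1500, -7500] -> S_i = -12*5^i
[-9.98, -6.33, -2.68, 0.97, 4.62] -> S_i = -9.98 + 3.65*i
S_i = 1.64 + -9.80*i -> [1.64, -8.16, -17.96, -27.76, -37.56]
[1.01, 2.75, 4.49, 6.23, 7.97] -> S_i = 1.01 + 1.74*i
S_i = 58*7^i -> [58, 406, 2842, 19894, 139258]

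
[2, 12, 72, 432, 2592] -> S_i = 2*6^i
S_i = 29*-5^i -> [29, -145, 725, -3625, 18125]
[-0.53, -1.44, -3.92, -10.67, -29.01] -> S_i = -0.53*2.72^i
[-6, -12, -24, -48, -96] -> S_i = -6*2^i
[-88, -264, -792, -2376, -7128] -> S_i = -88*3^i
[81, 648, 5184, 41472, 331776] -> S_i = 81*8^i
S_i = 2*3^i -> [2, 6, 18, 54, 162]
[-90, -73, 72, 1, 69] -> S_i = Random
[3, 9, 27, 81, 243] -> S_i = 3*3^i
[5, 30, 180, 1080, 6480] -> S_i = 5*6^i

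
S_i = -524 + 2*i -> [-524, -522, -520, -518, -516]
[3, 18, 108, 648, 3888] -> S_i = 3*6^i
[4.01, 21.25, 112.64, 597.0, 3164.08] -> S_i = 4.01*5.30^i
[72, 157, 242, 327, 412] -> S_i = 72 + 85*i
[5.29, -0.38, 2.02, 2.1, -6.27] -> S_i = Random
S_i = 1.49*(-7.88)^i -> [1.49, -11.74, 92.52, -729.06, 5745.01]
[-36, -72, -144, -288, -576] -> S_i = -36*2^i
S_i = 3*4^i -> [3, 12, 48, 192, 768]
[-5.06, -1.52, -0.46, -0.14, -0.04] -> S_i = -5.06*0.30^i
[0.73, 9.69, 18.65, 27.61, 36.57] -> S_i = 0.73 + 8.96*i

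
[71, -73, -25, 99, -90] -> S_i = Random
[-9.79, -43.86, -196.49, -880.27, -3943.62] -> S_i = -9.79*4.48^i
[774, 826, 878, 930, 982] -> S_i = 774 + 52*i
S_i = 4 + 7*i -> [4, 11, 18, 25, 32]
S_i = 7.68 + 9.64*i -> [7.68, 17.32, 26.96, 36.6, 46.24]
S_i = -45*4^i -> [-45, -180, -720, -2880, -11520]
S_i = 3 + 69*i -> [3, 72, 141, 210, 279]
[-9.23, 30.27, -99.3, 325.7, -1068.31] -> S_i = -9.23*(-3.28)^i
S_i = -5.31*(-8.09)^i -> [-5.31, 42.96, -347.53, 2811.51, -22745.14]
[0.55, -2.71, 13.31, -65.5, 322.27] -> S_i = 0.55*(-4.92)^i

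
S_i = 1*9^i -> [1, 9, 81, 729, 6561]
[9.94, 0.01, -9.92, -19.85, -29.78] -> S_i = 9.94 + -9.93*i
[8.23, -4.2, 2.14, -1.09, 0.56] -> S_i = 8.23*(-0.51)^i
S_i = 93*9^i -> [93, 837, 7533, 67797, 610173]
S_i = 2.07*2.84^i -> [2.07, 5.88, 16.7, 47.42, 134.66]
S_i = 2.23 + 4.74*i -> [2.23, 6.97, 11.71, 16.45, 21.19]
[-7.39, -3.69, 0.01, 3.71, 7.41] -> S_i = -7.39 + 3.70*i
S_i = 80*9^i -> [80, 720, 6480, 58320, 524880]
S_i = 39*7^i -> [39, 273, 1911, 13377, 93639]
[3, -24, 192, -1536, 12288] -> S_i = 3*-8^i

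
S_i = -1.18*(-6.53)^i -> [-1.18, 7.71, -50.32, 328.57, -2145.53]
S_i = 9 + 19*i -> [9, 28, 47, 66, 85]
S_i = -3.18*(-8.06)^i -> [-3.18, 25.63, -206.58, 1665.07, -13420.46]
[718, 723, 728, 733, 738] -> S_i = 718 + 5*i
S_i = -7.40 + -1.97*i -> [-7.4, -9.37, -11.34, -13.31, -15.28]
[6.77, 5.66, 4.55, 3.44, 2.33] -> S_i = 6.77 + -1.11*i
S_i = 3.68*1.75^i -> [3.68, 6.44, 11.27, 19.72, 34.51]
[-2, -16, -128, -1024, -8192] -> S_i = -2*8^i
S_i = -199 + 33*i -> [-199, -166, -133, -100, -67]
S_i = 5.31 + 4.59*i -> [5.31, 9.9, 14.49, 19.08, 23.67]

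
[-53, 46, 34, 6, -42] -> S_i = Random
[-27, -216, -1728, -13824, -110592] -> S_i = -27*8^i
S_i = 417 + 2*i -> [417, 419, 421, 423, 425]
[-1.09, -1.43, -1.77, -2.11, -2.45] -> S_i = -1.09 + -0.34*i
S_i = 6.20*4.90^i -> [6.2, 30.38, 148.86, 729.42, 3574.18]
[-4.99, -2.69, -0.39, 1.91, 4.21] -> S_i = -4.99 + 2.30*i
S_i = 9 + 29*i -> [9, 38, 67, 96, 125]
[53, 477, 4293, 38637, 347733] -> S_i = 53*9^i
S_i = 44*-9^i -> [44, -396, 3564, -32076, 288684]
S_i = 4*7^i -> [4, 28, 196, 1372, 9604]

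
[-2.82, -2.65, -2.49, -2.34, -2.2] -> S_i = -2.82*0.94^i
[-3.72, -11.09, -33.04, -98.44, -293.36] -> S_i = -3.72*2.98^i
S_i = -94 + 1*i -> [-94, -93, -92, -91, -90]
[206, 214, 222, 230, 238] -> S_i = 206 + 8*i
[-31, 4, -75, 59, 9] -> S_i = Random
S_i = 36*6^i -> [36, 216, 1296, 7776, 46656]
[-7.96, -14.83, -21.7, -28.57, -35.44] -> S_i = -7.96 + -6.87*i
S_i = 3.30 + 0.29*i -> [3.3, 3.59, 3.88, 4.17, 4.46]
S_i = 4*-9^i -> [4, -36, 324, -2916, 26244]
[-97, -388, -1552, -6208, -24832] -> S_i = -97*4^i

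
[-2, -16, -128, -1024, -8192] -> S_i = -2*8^i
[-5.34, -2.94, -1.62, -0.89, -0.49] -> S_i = -5.34*0.55^i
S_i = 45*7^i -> [45, 315, 2205, 15435, 108045]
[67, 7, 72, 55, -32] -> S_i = Random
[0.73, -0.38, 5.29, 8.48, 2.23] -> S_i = Random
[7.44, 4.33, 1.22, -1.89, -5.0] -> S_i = 7.44 + -3.11*i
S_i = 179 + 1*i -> [179, 180, 181, 182, 183]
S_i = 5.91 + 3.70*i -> [5.91, 9.61, 13.31, 17.01, 20.71]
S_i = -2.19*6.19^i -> [-2.19, -13.56, -83.91, -519.42, -3215.19]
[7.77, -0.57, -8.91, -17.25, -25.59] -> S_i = 7.77 + -8.34*i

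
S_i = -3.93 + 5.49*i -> [-3.93, 1.56, 7.05, 12.54, 18.03]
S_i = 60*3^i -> [60, 180, 540, 1620, 4860]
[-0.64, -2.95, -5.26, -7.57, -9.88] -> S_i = -0.64 + -2.31*i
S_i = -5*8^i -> [-5, -40, -320, -2560, -20480]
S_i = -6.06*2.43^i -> [-6.06, -14.73, -35.78, -86.95, -211.3]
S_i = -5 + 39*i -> [-5, 34, 73, 112, 151]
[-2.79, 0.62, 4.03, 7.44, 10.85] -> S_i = -2.79 + 3.41*i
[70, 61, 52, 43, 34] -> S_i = 70 + -9*i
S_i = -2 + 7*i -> [-2, 5, 12, 19, 26]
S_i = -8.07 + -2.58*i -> [-8.07, -10.65, -13.23, -15.81, -18.39]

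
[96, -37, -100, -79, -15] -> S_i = Random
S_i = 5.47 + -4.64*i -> [5.47, 0.83, -3.81, -8.45, -13.09]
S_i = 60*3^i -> [60, 180, 540, 1620, 4860]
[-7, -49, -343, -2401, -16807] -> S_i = -7*7^i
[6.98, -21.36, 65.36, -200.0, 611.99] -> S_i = 6.98*(-3.06)^i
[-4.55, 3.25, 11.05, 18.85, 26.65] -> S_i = -4.55 + 7.80*i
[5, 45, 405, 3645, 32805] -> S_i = 5*9^i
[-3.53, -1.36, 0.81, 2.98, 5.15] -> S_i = -3.53 + 2.17*i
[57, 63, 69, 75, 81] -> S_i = 57 + 6*i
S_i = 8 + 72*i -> [8, 80, 152, 224, 296]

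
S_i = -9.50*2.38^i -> [-9.5, -22.61, -53.81, -128.07, -304.81]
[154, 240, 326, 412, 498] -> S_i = 154 + 86*i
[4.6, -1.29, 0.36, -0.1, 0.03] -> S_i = 4.60*(-0.28)^i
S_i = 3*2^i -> [3, 6, 12, 24, 48]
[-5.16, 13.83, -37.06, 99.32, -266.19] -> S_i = -5.16*(-2.68)^i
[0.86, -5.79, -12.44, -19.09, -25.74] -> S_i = 0.86 + -6.65*i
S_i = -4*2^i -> [-4, -8, -16, -32, -64]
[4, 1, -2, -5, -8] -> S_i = 4 + -3*i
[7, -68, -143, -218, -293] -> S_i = 7 + -75*i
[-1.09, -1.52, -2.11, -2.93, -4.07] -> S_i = -1.09*1.39^i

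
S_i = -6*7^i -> [-6, -42, -294, -2058, -14406]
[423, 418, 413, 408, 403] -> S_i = 423 + -5*i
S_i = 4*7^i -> [4, 28, 196, 1372, 9604]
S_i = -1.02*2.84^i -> [-1.02, -2.9, -8.23, -23.36, -66.35]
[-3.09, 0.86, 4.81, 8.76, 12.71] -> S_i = -3.09 + 3.95*i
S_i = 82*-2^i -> [82, -164, 328, -656, 1312]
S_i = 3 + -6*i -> [3, -3, -9, -15, -21]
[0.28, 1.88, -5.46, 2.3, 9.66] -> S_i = Random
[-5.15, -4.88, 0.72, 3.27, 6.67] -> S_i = Random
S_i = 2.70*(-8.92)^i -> [2.7, -24.08, 214.83, -1916.28, 17093.19]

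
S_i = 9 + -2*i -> [9, 7, 5, 3, 1]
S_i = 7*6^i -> [7, 42, 252, 1512, 9072]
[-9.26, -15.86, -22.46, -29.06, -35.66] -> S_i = -9.26 + -6.60*i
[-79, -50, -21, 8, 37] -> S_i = -79 + 29*i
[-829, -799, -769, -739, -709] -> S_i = -829 + 30*i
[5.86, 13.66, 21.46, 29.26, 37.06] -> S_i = 5.86 + 7.80*i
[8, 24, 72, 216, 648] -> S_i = 8*3^i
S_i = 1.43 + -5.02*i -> [1.43, -3.59, -8.61, -13.63, -18.65]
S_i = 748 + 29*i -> [748, 777, 806, 835, 864]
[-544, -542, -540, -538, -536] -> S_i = -544 + 2*i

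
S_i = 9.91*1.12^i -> [9.91, 11.1, 12.43, 13.92, 15.59]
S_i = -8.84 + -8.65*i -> [-8.84, -17.49, -26.14, -34.79, -43.44]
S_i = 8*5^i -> [8, 40, 200, 1000, 5000]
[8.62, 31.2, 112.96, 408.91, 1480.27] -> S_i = 8.62*3.62^i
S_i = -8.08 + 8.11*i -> [-8.08, 0.03, 8.14, 16.25, 24.36]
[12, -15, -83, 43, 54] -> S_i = Random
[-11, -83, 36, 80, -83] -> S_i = Random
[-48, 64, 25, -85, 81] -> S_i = Random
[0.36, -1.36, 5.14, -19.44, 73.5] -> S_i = 0.36*(-3.78)^i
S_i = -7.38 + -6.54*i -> [-7.38, -13.92, -20.46, -27.0, -33.54]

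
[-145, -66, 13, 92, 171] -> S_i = -145 + 79*i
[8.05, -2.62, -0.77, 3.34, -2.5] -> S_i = Random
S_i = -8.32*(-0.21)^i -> [-8.32, 1.75, -0.37, 0.08, -0.02]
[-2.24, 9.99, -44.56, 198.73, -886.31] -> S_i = -2.24*(-4.46)^i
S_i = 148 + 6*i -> [148, 154, 160, 166, 172]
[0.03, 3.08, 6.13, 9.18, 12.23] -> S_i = 0.03 + 3.05*i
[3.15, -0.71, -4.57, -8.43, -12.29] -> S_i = 3.15 + -3.86*i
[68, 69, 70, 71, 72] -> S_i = 68 + 1*i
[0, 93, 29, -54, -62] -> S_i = Random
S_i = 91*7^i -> [91, 637, 4459, 31213, 218491]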